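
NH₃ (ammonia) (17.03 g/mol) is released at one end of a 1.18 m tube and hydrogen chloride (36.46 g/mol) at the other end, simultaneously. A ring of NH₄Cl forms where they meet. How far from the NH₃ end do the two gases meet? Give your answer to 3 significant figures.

0.701 m

Graham's law gives d_NH₃/d_HCl = rate_NH₃/rate_HCl = √(M_HCl/M_NH₃) = √(36.46/17.03) = 1.463.
With d_NH₃ + d_HCl = 1.18 m, d_HCl = 1.18/(1 + 1.463) = 0.4791 m.
d_NH₃ = 1.18 − 0.4791 = 0.701 m.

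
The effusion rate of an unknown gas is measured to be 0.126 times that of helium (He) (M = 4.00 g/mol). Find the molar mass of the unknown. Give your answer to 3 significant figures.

252 g/mol

Graham's law gives rate_X/rate_He = √(M_He/M_X).
0.126 = √(4.00/M_X)
M_X = 4.00 / 0.126² = 4.00 / 0.01588 = 252 g/mol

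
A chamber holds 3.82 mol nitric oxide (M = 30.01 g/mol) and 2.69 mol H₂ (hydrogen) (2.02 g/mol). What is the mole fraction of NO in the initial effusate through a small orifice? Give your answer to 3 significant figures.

0.269

The effusion rate of species i is ∝ p_i/√M_i ∝ n_i/√M_i.
x_NO(eff) = (n_NO/√M_NO) / (n_NO/√M_NO + n_H₂/√M_H₂)
= (3.82/√30.01) / (3.82/√30.01 + 2.69/√2.02) = 0.6973/(0.6973 + 1.893) = 0.269.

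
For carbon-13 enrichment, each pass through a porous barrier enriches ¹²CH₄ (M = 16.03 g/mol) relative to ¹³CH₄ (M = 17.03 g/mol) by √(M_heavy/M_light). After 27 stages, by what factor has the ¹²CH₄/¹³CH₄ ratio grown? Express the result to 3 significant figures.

Overall factor = α^27 with α = √(17.03/16.03), i.e. (17.03/16.03)^(27/2).
= 1.06238^(27/2) = 2.26.

2.26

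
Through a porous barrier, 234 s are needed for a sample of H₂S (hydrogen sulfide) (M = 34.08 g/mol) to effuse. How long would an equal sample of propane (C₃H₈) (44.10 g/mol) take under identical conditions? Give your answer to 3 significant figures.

266 s

Since effusion rate ∝ 1/√M, t_C₃H₈/t_H₂S = √(M_C₃H₈/M_H₂S) = √(44.10/34.08) = √1.294 = 1.138.
So the time for C₃H₈ is 234 × 1.138 = 266 s.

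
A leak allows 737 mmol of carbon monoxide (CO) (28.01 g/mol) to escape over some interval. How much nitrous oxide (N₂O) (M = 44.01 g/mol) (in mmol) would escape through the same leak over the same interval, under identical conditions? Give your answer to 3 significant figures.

588 mmol

From Graham's law, rate_N₂O/rate_CO = √(M_CO/M_N₂O) = √(28.01/44.01) = √0.6364 = 0.7978.
So the amount for N₂O is 737 × 0.7978 = 588 mmol.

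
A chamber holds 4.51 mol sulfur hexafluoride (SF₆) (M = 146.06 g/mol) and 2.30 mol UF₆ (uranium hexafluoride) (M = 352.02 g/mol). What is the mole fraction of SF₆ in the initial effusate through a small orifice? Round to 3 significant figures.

0.753

The effusion rate of species i is ∝ p_i/√M_i ∝ n_i/√M_i.
So x_SF₆ in the escaping gas = (n_SF₆/√M_SF₆) / Σ(n_i/√M_i)
= (4.51/√146.06) / (4.51/√146.06 + 2.30/√352.02) = 0.3732/(0.3732 + 0.1226) = 0.753.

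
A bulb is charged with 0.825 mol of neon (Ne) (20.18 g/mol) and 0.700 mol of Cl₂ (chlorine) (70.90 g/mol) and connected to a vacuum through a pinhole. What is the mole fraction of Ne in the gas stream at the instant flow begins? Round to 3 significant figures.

0.688

Each component's effusion rate ∝ (its partial pressure)·(1/√M) ∝ n_i/√M_i.
So x_Ne in the escaping gas = (n_Ne/√M_Ne) / Σ(n_i/√M_i)
= (0.825/√20.18) / (0.825/√20.18 + 0.700/√70.90) = 0.1837/(0.1837 + 0.08313) = 0.688.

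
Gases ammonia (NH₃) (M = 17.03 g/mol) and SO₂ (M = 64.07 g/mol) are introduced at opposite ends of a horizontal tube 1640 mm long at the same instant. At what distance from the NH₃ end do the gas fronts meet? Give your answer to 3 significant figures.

1080 mm

The fronts meet when d_NH₃ + d_SO₂ = L with d_NH₃/d_SO₂ = √(M_SO₂/M_NH₃) (Graham's law). Here √(M_SO₂/M_NH₃) = √(64.07/17.03) = 1.940.
With d_NH₃ + d_SO₂ = 1640 mm, d_SO₂ = 1640/(1 + 1.940) = 557.9 mm.
d_NH₃ = 1640 − 557.9 = 1080 mm.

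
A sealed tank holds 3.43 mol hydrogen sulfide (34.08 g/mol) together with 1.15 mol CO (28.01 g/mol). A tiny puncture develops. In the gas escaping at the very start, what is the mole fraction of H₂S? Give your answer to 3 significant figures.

0.730

Effusion rate of each component ∝ n_i/√M_i (partial pressure × 1/√M).
So x_H₂S in the escaping gas = (n_H₂S/√M_H₂S) / Σ(n_i/√M_i)
= (3.43/√34.08) / (3.43/√34.08 + 1.15/√28.01) = 0.5875/(0.5875 + 0.2173) = 0.730.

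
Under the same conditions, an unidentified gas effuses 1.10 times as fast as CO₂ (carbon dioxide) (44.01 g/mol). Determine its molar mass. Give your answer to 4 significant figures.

Graham's law gives rate_X/rate_CO₂ = √(M_CO₂/M_X).
1.10 = √(44.01/M_X)
M_X = 44.01 / 1.10² = 44.01 / 1.210 = 36.37 g/mol

36.37 g/mol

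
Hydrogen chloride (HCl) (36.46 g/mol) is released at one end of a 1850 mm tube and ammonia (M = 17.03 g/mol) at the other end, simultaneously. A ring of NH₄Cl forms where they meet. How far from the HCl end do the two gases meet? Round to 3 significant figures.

The fronts meet when d_HCl + d_NH₃ = L with d_HCl/d_NH₃ = √(M_NH₃/M_HCl) (Graham's law). Here √(M_NH₃/M_HCl) = √(17.03/36.46) = 0.6834.
With d_HCl + d_NH₃ = 1850 mm, d_NH₃ = 1850/(1 + 0.6834) = 1099 mm.
d_HCl = 1850 − 1099 = 751 mm.

751 mm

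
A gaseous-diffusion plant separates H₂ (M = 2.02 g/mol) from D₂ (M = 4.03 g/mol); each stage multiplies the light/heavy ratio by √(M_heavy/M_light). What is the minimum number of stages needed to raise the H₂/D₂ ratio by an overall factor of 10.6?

7

Single-stage factor α = √(4.03/2.02), so ln α = ½ ln(1.99505) = 0.3453.
Need α^N ≥ 10.6 ⇒ N ≥ ln(10.6) / ln α = 2.361 / 0.3453 = 6.84.
So at least 7 stages are needed.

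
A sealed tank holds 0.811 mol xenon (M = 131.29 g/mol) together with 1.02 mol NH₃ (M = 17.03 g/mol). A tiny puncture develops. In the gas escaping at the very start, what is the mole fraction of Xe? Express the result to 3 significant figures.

Effusion rate of each component ∝ n_i/√M_i (partial pressure × 1/√M).
So x_Xe in the escaping gas = (n_Xe/√M_Xe) / Σ(n_i/√M_i)
= (0.811/√131.29) / (0.811/√131.29 + 1.02/√17.03) = 0.07078/(0.07078 + 0.2472) = 0.223.

0.223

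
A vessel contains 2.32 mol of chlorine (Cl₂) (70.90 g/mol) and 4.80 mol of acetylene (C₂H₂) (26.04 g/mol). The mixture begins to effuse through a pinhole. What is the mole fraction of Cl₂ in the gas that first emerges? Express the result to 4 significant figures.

0.2266

Each component's effusion rate ∝ (its partial pressure)·(1/√M) ∝ n_i/√M_i.
x_Cl₂(eff) = (n_Cl₂/√M_Cl₂) / (n_Cl₂/√M_Cl₂ + n_C₂H₂/√M_C₂H₂)
= (2.32/√70.90) / (2.32/√70.90 + 4.80/√26.04) = 0.2755/(0.2755 + 0.9406) = 0.2266.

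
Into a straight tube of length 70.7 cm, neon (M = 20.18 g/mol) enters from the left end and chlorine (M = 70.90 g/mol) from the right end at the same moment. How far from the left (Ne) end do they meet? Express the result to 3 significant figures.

46.1 cm

In equal time, each gas travels a distance ∝ its rate ∝ 1/√M, so d_Ne/d_Cl₂ = √(M_Cl₂/M_Ne) = √(70.90/20.18) = 1.874.
With d_Ne + d_Cl₂ = 70.7 cm, d_Cl₂ = 70.7/(1 + 1.874) = 24.60 cm.
d_Ne = 70.7 − 24.60 = 46.1 cm.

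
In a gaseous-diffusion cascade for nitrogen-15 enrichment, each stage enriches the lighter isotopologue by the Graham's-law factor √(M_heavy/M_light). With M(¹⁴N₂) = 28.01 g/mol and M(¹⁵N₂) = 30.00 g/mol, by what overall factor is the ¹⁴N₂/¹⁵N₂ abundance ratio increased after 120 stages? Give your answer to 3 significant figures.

The single-stage factor is √(M_heavy/M_light), so 120 stages give [√(30.00/28.01)]^120 = (30.00/28.01)^(120/2).
= 1.07105^60 = 61.4.

61.4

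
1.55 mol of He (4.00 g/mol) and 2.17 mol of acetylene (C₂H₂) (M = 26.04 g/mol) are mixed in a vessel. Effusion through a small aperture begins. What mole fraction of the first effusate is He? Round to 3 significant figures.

Effusion rate of each component ∝ n_i/√M_i (partial pressure × 1/√M).
x_He(eff) = (n_He/√M_He) / (n_He/√M_He + n_C₂H₂/√M_C₂H₂)
= (1.55/√4.00) / (1.55/√4.00 + 2.17/√26.04) = 0.7750/(0.7750 + 0.4252) = 0.646.

0.646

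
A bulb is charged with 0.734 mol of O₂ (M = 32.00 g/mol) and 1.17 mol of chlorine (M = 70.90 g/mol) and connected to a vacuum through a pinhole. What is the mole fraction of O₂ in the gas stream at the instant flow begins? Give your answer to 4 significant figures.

0.4829

Rate_i ∝ x_i/√M_i (Graham's law weighted by mole fraction), so the effusate composition follows n_i/√M_i.
So x_O₂ in the escaping gas = (n_O₂/√M_O₂) / Σ(n_i/√M_i)
= (0.734/√32.00) / (0.734/√32.00 + 1.17/√70.90) = 0.1298/(0.1298 + 0.1390) = 0.4829.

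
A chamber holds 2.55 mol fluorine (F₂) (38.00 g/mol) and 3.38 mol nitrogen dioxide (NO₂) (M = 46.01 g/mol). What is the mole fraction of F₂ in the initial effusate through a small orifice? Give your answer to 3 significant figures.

The effusion rate of species i is ∝ p_i/√M_i ∝ n_i/√M_i.
Mole fraction of F₂ in the effusate = (n_F₂/√M_F₂) / (n_F₂/√M_F₂ + n_NO₂/√M_NO₂)
= (2.55/√38.00) / (2.55/√38.00 + 3.38/√46.01) = 0.4137/(0.4137 + 0.4983) = 0.454.

0.454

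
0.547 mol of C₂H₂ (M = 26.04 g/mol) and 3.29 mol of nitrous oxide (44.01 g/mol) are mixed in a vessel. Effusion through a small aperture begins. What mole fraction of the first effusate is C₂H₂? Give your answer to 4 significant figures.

0.1777

Rate_i ∝ x_i/√M_i (Graham's law weighted by mole fraction), so the effusate composition follows n_i/√M_i.
So x_C₂H₂ in the escaping gas = (n_C₂H₂/√M_C₂H₂) / Σ(n_i/√M_i)
= (0.547/√26.04) / (0.547/√26.04 + 3.29/√44.01) = 0.1072/(0.1072 + 0.4959) = 0.1777.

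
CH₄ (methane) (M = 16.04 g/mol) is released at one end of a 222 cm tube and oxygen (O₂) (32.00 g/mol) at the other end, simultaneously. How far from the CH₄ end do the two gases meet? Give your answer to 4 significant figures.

The fronts meet when d_CH₄ + d_O₂ = L with d_CH₄/d_O₂ = √(M_O₂/M_CH₄) (Graham's law). Here √(M_O₂/M_CH₄) = √(32.00/16.04) = 1.412.
With d_CH₄ + d_O₂ = 222 cm, d_O₂ = 222/(1 + 1.412) = 92.02 cm.
d_CH₄ = 222 − 92.02 = 130.0 cm.

130.0 cm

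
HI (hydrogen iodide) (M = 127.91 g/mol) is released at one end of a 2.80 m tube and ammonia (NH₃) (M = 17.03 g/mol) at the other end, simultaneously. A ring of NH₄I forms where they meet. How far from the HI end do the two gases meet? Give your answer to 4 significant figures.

0.7485 m

In equal time, each gas travels a distance ∝ its rate ∝ 1/√M, so d_HI/d_NH₃ = √(M_NH₃/M_HI) = √(17.03/127.91) = 0.3649.
With d_HI + d_NH₃ = 2.80 m, d_NH₃ = 2.80/(1 + 0.3649) = 2.051 m.
d_HI = 2.80 − 2.051 = 0.7485 m.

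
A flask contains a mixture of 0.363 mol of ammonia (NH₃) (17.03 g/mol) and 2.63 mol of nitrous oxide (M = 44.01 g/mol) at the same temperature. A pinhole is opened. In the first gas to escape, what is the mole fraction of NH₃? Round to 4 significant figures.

The effusion rate of species i is ∝ p_i/√M_i ∝ n_i/√M_i.
Mole fraction of NH₃ in the effusate = (n_NH₃/√M_NH₃) / (n_NH₃/√M_NH₃ + n_N₂O/√M_N₂O)
= (0.363/√17.03) / (0.363/√17.03 + 2.63/√44.01) = 0.08796/(0.08796 + 0.3964) = 0.1816.

0.1816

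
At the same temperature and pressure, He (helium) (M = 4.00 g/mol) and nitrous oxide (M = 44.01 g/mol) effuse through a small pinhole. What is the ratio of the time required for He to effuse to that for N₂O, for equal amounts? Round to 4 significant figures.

Graham's law gives t_He/t_N₂O = √(M_He/M_N₂O) = √(4.00/44.01) = √0.09089 = 0.3015.

0.3015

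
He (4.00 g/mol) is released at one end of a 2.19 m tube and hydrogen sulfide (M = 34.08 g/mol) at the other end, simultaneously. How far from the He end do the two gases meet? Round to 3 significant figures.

1.63 m

Graham's law gives d_He/d_H₂S = rate_He/rate_H₂S = √(M_H₂S/M_He) = √(34.08/4.00) = 2.919.
With d_He + d_H₂S = 2.19 m, d_H₂S = 2.19/(1 + 2.919) = 0.5588 m.
d_He = 2.19 − 0.5588 = 1.63 m.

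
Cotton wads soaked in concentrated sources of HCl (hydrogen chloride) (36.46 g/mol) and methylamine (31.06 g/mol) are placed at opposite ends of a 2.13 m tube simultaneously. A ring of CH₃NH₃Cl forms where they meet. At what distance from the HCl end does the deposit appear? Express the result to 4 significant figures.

Distances travelled in equal time are proportional to diffusion rates, so d_HCl/d_CH₃NH₂ = √(M_CH₃NH₂/M_HCl) = √(31.06/36.46) = 0.9230.
With d_HCl + d_CH₃NH₂ = 2.13 m, d_CH₃NH₂ = 2.13/(1 + 0.9230) = 1.108 m.
d_HCl = 2.13 − 1.108 = 1.022 m.

1.022 m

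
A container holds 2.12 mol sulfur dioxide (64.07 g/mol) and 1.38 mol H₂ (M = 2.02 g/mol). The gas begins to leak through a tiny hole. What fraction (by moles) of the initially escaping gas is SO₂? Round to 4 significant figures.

Each component's effusion rate ∝ (its partial pressure)·(1/√M) ∝ n_i/√M_i.
x_SO₂(eff) = (n_SO₂/√M_SO₂) / (n_SO₂/√M_SO₂ + n_H₂/√M_H₂)
= (2.12/√64.07) / (2.12/√64.07 + 1.38/√2.02) = 0.2649/(0.2649 + 0.9710) = 0.2143.

0.2143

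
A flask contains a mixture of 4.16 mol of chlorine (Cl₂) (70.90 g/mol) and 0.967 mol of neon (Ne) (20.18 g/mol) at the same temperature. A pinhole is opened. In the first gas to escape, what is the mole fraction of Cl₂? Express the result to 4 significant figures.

0.6965

Each component's effusion rate ∝ (its partial pressure)·(1/√M) ∝ n_i/√M_i.
x_Cl₂(eff) = (n_Cl₂/√M_Cl₂) / (n_Cl₂/√M_Cl₂ + n_Ne/√M_Ne)
= (4.16/√70.90) / (4.16/√70.90 + 0.967/√20.18) = 0.4940/(0.4940 + 0.2153) = 0.6965.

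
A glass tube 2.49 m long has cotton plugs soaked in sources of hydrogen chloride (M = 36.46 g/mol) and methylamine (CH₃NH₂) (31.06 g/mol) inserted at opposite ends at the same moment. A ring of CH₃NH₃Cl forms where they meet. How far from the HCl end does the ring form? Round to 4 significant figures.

The fronts meet when d_HCl + d_CH₃NH₂ = L with d_HCl/d_CH₃NH₂ = √(M_CH₃NH₂/M_HCl) (Graham's law). Here √(M_CH₃NH₂/M_HCl) = √(31.06/36.46) = 0.9230.
With d_HCl + d_CH₃NH₂ = 2.49 m, d_CH₃NH₂ = 2.49/(1 + 0.9230) = 1.295 m.
d_HCl = 2.49 − 1.295 = 1.195 m.

1.195 m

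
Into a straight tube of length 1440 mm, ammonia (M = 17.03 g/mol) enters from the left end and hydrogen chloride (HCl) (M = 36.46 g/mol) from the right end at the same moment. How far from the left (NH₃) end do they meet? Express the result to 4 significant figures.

855.4 mm

The fronts meet when d_NH₃ + d_HCl = L with d_NH₃/d_HCl = √(M_HCl/M_NH₃) (Graham's law). Here √(M_HCl/M_NH₃) = √(36.46/17.03) = 1.463.
With d_NH₃ + d_HCl = 1440 mm, d_HCl = 1440/(1 + 1.463) = 584.6 mm.
d_NH₃ = 1440 − 584.6 = 855.4 mm.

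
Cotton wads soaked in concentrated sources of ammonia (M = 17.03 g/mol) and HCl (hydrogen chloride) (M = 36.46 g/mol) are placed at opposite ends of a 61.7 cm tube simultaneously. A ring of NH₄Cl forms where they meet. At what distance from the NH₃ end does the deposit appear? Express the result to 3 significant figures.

Distances travelled in equal time are proportional to diffusion rates, so d_NH₃/d_HCl = √(M_HCl/M_NH₃) = √(36.46/17.03) = 1.463.
With d_NH₃ + d_HCl = 61.7 cm, d_HCl = 61.7/(1 + 1.463) = 25.05 cm.
d_NH₃ = 61.7 − 25.05 = 36.7 cm.

36.7 cm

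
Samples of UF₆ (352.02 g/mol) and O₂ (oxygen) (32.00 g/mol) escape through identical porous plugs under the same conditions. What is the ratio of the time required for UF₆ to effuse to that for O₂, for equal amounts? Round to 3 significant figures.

Since effusion rate ∝ 1/√M, t_UF₆/t_O₂ = √(M_UF₆/M_O₂) = √(352.02/32.00) = √11.00 = 3.32.

3.32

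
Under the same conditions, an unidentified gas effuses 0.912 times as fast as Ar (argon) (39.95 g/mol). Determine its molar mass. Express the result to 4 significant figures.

Using Graham's law: rate_X/rate_Ar = √(M_Ar/M_X).
0.912 = √(39.95/M_X)
M_X = 39.95 / 0.912² = 39.95 / 0.8317 = 48.03 g/mol

48.03 g/mol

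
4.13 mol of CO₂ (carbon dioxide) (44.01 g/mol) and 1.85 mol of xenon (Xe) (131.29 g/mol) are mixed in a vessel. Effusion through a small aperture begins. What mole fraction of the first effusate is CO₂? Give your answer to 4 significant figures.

Rate_i ∝ x_i/√M_i (Graham's law weighted by mole fraction), so the effusate composition follows n_i/√M_i.
So x_CO₂ in the escaping gas = (n_CO₂/√M_CO₂) / Σ(n_i/√M_i)
= (4.13/√44.01) / (4.13/√44.01 + 1.85/√131.29) = 0.6226/(0.6226 + 0.1615) = 0.7941.

0.7941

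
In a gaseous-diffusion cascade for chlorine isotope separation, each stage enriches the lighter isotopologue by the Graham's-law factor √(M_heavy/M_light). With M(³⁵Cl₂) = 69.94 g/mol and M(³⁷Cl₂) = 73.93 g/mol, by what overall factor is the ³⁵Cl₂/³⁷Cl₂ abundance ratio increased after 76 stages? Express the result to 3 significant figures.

Each stage multiplies the ratio by α = √(73.93/69.94), so after 76 stages the overall factor is α^76 = (73.93/69.94)^(76/2).
= 1.05705^38 = 8.23.

8.23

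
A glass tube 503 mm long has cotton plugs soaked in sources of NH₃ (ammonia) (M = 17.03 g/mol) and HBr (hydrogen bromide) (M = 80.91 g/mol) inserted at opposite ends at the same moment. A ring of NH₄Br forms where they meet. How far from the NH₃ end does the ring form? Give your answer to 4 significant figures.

344.8 mm

The fronts meet when d_NH₃ + d_HBr = L with d_NH₃/d_HBr = √(M_HBr/M_NH₃) (Graham's law). Here √(M_HBr/M_NH₃) = √(80.91/17.03) = 2.180.
With d_NH₃ + d_HBr = 503 mm, d_HBr = 503/(1 + 2.180) = 158.2 mm.
d_NH₃ = 503 − 158.2 = 344.8 mm.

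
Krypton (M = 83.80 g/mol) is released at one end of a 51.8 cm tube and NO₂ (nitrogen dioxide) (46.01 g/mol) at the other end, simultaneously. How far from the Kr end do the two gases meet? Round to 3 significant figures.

In equal time, each gas travels a distance ∝ its rate ∝ 1/√M, so d_Kr/d_NO₂ = √(M_NO₂/M_Kr) = √(46.01/83.80) = 0.7410.
With d_Kr + d_NO₂ = 51.8 cm, d_NO₂ = 51.8/(1 + 0.7410) = 29.75 cm.
d_Kr = 51.8 − 29.75 = 22.0 cm.

22.0 cm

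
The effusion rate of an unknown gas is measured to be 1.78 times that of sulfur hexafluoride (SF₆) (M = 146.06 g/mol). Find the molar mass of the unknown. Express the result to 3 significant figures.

Graham's law gives rate_X/rate_SF₆ = √(M_SF₆/M_X).
1.78 = √(146.06/M_X)
M_X = 146.06 / 1.78² = 146.06 / 3.168 = 46.1 g/mol

46.1 g/mol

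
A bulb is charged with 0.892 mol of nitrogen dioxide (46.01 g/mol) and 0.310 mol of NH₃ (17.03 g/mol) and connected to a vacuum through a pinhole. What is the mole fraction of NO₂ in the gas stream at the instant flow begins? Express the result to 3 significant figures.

The effusion rate of species i is ∝ p_i/√M_i ∝ n_i/√M_i.
Mole fraction of NO₂ in the effusate = (n_NO₂/√M_NO₂) / (n_NO₂/√M_NO₂ + n_NH₃/√M_NH₃)
= (0.892/√46.01) / (0.892/√46.01 + 0.310/√17.03) = 0.1315/(0.1315 + 0.07512) = 0.636.

0.636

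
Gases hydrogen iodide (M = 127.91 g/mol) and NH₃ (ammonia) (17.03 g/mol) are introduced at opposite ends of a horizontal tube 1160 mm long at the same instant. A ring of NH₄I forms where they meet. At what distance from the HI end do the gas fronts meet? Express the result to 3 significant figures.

The fronts meet when d_HI + d_NH₃ = L with d_HI/d_NH₃ = √(M_NH₃/M_HI) (Graham's law). Here √(M_NH₃/M_HI) = √(17.03/127.91) = 0.3649.
With d_HI + d_NH₃ = 1160 mm, d_NH₃ = 1160/(1 + 0.3649) = 849.9 mm.
d_HI = 1160 − 849.9 = 310 mm.

310 mm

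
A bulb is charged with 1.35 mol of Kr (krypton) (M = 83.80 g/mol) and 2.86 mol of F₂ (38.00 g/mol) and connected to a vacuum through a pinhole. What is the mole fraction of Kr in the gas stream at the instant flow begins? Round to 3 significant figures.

0.241

Effusion rate of each component ∝ n_i/√M_i (partial pressure × 1/√M).
Mole fraction of Kr in the effusate = (n_Kr/√M_Kr) / (n_Kr/√M_Kr + n_F₂/√M_F₂)
= (1.35/√83.80) / (1.35/√83.80 + 2.86/√38.00) = 0.1475/(0.1475 + 0.4640) = 0.241.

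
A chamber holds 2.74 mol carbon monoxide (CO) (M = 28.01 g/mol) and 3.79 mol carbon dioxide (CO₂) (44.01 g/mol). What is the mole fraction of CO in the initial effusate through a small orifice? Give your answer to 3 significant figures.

0.475

Effusion rate of each component ∝ n_i/√M_i (partial pressure × 1/√M).
Mole fraction of CO in the effusate = (n_CO/√M_CO) / (n_CO/√M_CO + n_CO₂/√M_CO₂)
= (2.74/√28.01) / (2.74/√28.01 + 3.79/√44.01) = 0.5177/(0.5177 + 0.5713) = 0.475.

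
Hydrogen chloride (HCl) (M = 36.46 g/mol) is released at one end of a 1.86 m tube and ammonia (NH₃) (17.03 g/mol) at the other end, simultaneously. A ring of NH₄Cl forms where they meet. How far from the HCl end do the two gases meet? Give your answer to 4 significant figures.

Graham's law gives d_HCl/d_NH₃ = rate_HCl/rate_NH₃ = √(M_NH₃/M_HCl) = √(17.03/36.46) = 0.6834.
With d_HCl + d_NH₃ = 1.86 m, d_NH₃ = 1.86/(1 + 0.6834) = 1.105 m.
d_HCl = 1.86 − 1.105 = 0.7551 m.

0.7551 m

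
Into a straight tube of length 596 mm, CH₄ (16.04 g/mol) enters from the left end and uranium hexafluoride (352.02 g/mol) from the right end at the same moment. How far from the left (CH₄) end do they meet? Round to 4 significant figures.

491.2 mm

Graham's law gives d_CH₄/d_UF₆ = rate_CH₄/rate_UF₆ = √(M_UF₆/M_CH₄) = √(352.02/16.04) = 4.685.
With d_CH₄ + d_UF₆ = 596 mm, d_UF₆ = 596/(1 + 4.685) = 104.8 mm.
d_CH₄ = 596 − 104.8 = 491.2 mm.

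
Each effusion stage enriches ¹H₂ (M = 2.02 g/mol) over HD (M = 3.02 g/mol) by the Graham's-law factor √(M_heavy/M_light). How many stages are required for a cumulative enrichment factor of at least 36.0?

With α = √(3.02/2.02) per stage, ln α = ½ ln(1.49505) = 0.2011.
Need α^N ≥ 36.0 ⇒ N ≥ ln(36.0) / ln α = 3.584 / 0.2011 = 17.82.
Rounding up, N = 18 stages.

18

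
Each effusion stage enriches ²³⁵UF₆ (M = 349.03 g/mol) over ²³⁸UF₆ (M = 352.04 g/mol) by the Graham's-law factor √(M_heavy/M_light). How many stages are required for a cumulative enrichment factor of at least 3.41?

286

Per stage α = (352.04/349.03)^(1/2) = 1.00862^0.5, giving ln α = 0.004293.
Need α^N ≥ 3.41 ⇒ N ≥ ln(3.41) / ln α = 1.227 / 0.004293 = 285.72.
So at least 286 stages are needed.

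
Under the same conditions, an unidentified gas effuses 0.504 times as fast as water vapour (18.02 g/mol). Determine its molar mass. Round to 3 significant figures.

Using Graham's law: rate_X/rate_H₂O = √(M_H₂O/M_X).
0.504 = √(18.02/M_X)
M_X = 18.02 / 0.504² = 18.02 / 0.2540 = 70.9 g/mol

70.9 g/mol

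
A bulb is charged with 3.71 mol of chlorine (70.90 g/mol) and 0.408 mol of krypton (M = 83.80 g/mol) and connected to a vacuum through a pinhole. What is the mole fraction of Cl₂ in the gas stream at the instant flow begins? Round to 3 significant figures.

The effusion rate of species i is ∝ p_i/√M_i ∝ n_i/√M_i.
So x_Cl₂ in the escaping gas = (n_Cl₂/√M_Cl₂) / Σ(n_i/√M_i)
= (3.71/√70.90) / (3.71/√70.90 + 0.408/√83.80) = 0.4406/(0.4406 + 0.04457) = 0.908.

0.908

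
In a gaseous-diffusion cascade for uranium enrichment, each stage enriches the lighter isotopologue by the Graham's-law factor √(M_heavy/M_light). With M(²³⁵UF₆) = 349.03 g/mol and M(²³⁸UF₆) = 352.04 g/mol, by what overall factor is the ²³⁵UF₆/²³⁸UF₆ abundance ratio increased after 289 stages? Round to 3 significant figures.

Overall factor = α^289 with α = √(352.04/349.03), i.e. (352.04/349.03)^(289/2).
= 1.00862^(289/2) = 3.46.

3.46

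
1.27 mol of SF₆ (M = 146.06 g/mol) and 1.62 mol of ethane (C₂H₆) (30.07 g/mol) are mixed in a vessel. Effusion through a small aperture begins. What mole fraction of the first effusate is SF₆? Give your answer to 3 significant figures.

Effusion rate of each component ∝ n_i/√M_i (partial pressure × 1/√M).
Mole fraction of SF₆ in the effusate = (n_SF₆/√M_SF₆) / (n_SF₆/√M_SF₆ + n_C₂H₆/√M_C₂H₆)
= (1.27/√146.06) / (1.27/√146.06 + 1.62/√30.07) = 0.1051/(0.1051 + 0.2954) = 0.262.

0.262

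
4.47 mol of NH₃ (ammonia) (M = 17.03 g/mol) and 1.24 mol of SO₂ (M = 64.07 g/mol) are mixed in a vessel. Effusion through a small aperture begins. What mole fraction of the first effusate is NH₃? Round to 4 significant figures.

The effusion rate of species i is ∝ p_i/√M_i ∝ n_i/√M_i.
x_NH₃(eff) = (n_NH₃/√M_NH₃) / (n_NH₃/√M_NH₃ + n_SO₂/√M_SO₂)
= (4.47/√17.03) / (4.47/√17.03 + 1.24/√64.07) = 1.083/(1.083 + 0.1549) = 0.8749.

0.8749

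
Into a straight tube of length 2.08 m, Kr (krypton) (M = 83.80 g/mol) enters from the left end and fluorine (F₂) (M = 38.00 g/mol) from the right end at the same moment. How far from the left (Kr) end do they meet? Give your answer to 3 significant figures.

0.837 m

Graham's law gives d_Kr/d_F₂ = rate_Kr/rate_F₂ = √(M_F₂/M_Kr) = √(38.00/83.80) = 0.6734.
With d_Kr + d_F₂ = 2.08 m, d_F₂ = 2.08/(1 + 0.6734) = 1.243 m.
d_Kr = 2.08 − 1.243 = 0.837 m.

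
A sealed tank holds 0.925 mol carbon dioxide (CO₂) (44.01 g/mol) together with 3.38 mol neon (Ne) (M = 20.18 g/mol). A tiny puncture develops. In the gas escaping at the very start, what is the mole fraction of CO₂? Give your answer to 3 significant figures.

0.156

Each component's effusion rate ∝ (its partial pressure)·(1/√M) ∝ n_i/√M_i.
Mole fraction of CO₂ in the effusate = (n_CO₂/√M_CO₂) / (n_CO₂/√M_CO₂ + n_Ne/√M_Ne)
= (0.925/√44.01) / (0.925/√44.01 + 3.38/√20.18) = 0.1394/(0.1394 + 0.7524) = 0.156.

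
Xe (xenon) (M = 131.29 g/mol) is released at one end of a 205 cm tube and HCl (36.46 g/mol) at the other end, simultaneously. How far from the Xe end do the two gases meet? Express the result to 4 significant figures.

70.75 cm

Graham's law gives d_Xe/d_HCl = rate_Xe/rate_HCl = √(M_HCl/M_Xe) = √(36.46/131.29) = 0.5270.
With d_Xe + d_HCl = 205 cm, d_HCl = 205/(1 + 0.5270) = 134.3 cm.
d_Xe = 205 − 134.3 = 70.75 cm.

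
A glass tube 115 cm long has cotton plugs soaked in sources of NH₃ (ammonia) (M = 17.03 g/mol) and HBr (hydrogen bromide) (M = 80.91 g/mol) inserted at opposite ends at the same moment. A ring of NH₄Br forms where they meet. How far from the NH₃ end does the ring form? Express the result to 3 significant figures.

78.8 cm

Graham's law gives d_NH₃/d_HBr = rate_NH₃/rate_HBr = √(M_HBr/M_NH₃) = √(80.91/17.03) = 2.180.
With d_NH₃ + d_HBr = 115 cm, d_HBr = 115/(1 + 2.180) = 36.17 cm.
d_NH₃ = 115 − 36.17 = 78.8 cm.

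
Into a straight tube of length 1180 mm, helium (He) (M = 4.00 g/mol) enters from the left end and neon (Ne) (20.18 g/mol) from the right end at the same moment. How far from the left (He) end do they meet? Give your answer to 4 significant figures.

816.5 mm

Distances travelled in equal time are proportional to diffusion rates, so d_He/d_Ne = √(M_Ne/M_He) = √(20.18/4.00) = 2.246.
With d_He + d_Ne = 1180 mm, d_Ne = 1180/(1 + 2.246) = 363.5 mm.
d_He = 1180 − 363.5 = 816.5 mm.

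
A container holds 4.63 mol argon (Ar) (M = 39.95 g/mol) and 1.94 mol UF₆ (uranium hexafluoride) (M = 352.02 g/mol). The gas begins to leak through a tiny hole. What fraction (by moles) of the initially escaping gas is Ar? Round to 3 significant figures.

Rate_i ∝ x_i/√M_i (Graham's law weighted by mole fraction), so the effusate composition follows n_i/√M_i.
Mole fraction of Ar in the effusate = (n_Ar/√M_Ar) / (n_Ar/√M_Ar + n_UF₆/√M_UF₆)
= (4.63/√39.95) / (4.63/√39.95 + 1.94/√352.02) = 0.7325/(0.7325 + 0.1034) = 0.876.

0.876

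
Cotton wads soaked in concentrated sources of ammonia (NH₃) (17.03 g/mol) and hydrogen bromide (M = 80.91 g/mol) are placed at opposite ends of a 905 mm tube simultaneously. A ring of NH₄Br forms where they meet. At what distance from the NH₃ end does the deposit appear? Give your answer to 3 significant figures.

In equal time, each gas travels a distance ∝ its rate ∝ 1/√M, so d_NH₃/d_HBr = √(M_HBr/M_NH₃) = √(80.91/17.03) = 2.180.
With d_NH₃ + d_HBr = 905 mm, d_HBr = 905/(1 + 2.180) = 284.6 mm.
d_NH₃ = 905 − 284.6 = 620 mm.

620 mm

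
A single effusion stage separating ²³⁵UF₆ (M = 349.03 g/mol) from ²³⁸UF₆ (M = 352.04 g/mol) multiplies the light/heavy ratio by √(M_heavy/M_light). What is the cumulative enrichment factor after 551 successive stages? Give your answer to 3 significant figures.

The single-stage factor is √(M_heavy/M_light), so 551 stages give [√(352.04/349.03)]^551 = (352.04/349.03)^(551/2).
= 1.00862^(551/2) = 10.7.

10.7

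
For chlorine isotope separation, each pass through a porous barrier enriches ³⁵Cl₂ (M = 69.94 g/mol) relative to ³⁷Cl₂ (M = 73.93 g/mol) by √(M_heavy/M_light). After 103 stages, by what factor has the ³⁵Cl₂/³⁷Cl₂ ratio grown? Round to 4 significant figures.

After 103 stages the ratio has grown by (√(73.93/69.94))^103 = (73.93/69.94)^(103/2).
= 1.05705^(103/2) = 17.41.

17.41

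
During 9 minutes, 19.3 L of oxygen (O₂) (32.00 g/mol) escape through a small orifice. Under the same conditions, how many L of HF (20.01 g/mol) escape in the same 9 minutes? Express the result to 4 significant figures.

From Graham's law, rate_HF/rate_O₂ = √(M_O₂/M_HF) = √(32.00/20.01) = √1.599 = 1.265.
So the volume for HF is 19.3 × 1.265 = 24.41 L.

24.41 L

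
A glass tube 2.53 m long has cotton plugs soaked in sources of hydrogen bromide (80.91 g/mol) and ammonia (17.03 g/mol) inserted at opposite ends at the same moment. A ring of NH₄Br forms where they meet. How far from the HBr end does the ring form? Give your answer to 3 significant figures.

0.796 m

Graham's law gives d_HBr/d_NH₃ = rate_HBr/rate_NH₃ = √(M_NH₃/M_HBr) = √(17.03/80.91) = 0.4588.
With d_HBr + d_NH₃ = 2.53 m, d_NH₃ = 2.53/(1 + 0.4588) = 1.734 m.
d_HBr = 2.53 − 1.734 = 0.796 m.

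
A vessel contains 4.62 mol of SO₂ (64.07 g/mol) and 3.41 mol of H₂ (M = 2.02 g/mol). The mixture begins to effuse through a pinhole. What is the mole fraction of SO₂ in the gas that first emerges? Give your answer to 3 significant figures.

0.194

Effusion rate of each component ∝ n_i/√M_i (partial pressure × 1/√M).
So x_SO₂ in the escaping gas = (n_SO₂/√M_SO₂) / Σ(n_i/√M_i)
= (4.62/√64.07) / (4.62/√64.07 + 3.41/√2.02) = 0.5772/(0.5772 + 2.399) = 0.194.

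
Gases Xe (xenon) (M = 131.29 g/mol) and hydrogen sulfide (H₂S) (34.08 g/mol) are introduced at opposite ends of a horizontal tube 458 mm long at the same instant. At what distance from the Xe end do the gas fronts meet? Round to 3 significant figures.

155 mm

Graham's law gives d_Xe/d_H₂S = rate_Xe/rate_H₂S = √(M_H₂S/M_Xe) = √(34.08/131.29) = 0.5095.
With d_Xe + d_H₂S = 458 mm, d_H₂S = 458/(1 + 0.5095) = 303.4 mm.
d_Xe = 458 − 303.4 = 155 mm.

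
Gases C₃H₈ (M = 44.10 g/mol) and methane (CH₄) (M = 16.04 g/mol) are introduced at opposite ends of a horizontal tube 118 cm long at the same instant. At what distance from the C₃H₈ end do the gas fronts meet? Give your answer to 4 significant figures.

44.39 cm

The fronts meet when d_C₃H₈ + d_CH₄ = L with d_C₃H₈/d_CH₄ = √(M_CH₄/M_C₃H₈) (Graham's law). Here √(M_CH₄/M_C₃H₈) = √(16.04/44.10) = 0.6031.
With d_C₃H₈ + d_CH₄ = 118 cm, d_CH₄ = 118/(1 + 0.6031) = 73.61 cm.
d_C₃H₈ = 118 − 73.61 = 44.39 cm.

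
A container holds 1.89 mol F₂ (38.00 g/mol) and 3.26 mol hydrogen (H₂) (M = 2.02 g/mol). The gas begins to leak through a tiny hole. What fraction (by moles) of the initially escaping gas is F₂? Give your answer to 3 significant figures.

0.118

Each component's effusion rate ∝ (its partial pressure)·(1/√M) ∝ n_i/√M_i.
So x_F₂ in the escaping gas = (n_F₂/√M_F₂) / Σ(n_i/√M_i)
= (1.89/√38.00) / (1.89/√38.00 + 3.26/√2.02) = 0.3066/(0.3066 + 2.294) = 0.118.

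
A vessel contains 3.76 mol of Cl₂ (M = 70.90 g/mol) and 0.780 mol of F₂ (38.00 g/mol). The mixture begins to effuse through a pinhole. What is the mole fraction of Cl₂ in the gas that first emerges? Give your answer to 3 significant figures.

0.779

Effusion rate of each component ∝ n_i/√M_i (partial pressure × 1/√M).
x_Cl₂(eff) = (n_Cl₂/√M_Cl₂) / (n_Cl₂/√M_Cl₂ + n_F₂/√M_F₂)
= (3.76/√70.90) / (3.76/√70.90 + 0.780/√38.00) = 0.4465/(0.4465 + 0.1265) = 0.779.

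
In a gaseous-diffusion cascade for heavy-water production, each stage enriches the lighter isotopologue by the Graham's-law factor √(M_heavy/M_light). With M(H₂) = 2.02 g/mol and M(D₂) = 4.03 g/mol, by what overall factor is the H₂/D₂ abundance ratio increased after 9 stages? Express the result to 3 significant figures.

Each stage multiplies the ratio by α = √(4.03/2.02), so after 9 stages the overall factor is α^9 = (4.03/2.02)^(9/2).
= 1.99505^(9/2) = 22.4.

22.4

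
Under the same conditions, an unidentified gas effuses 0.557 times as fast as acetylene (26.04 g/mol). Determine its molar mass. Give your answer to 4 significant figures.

83.93 g/mol

Since effusion rate ∝ 1/√M, rate_X/rate_C₂H₂ = √(M_C₂H₂/M_X).
0.557 = √(26.04/M_X)
M_X = 26.04 / 0.557² = 26.04 / 0.3102 = 83.93 g/mol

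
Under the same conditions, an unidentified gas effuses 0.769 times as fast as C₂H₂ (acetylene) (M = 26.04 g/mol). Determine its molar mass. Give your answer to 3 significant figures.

44.0 g/mol

Graham's law gives rate_X/rate_C₂H₂ = √(M_C₂H₂/M_X).
0.769 = √(26.04/M_X)
M_X = 26.04 / 0.769² = 26.04 / 0.5914 = 44.0 g/mol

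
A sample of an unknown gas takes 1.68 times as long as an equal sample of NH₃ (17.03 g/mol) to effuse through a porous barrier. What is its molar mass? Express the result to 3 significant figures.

48.1 g/mol

Using Graham's law: t_X/t_NH₃ = √(M_X/M_NH₃).
1.68 = √(M_X/17.03)
M_X = 17.03 × 1.68² = 17.03 × 2.822 = 48.1 g/mol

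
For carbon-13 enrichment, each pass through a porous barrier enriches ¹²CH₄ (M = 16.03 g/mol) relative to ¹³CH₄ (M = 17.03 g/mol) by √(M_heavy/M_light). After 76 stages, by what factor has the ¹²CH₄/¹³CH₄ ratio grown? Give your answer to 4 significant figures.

9.970

Each stage multiplies the ratio by α = √(17.03/16.03), so after 76 stages the overall factor is α^76 = (17.03/16.03)^(76/2).
= 1.06238^38 = 9.970.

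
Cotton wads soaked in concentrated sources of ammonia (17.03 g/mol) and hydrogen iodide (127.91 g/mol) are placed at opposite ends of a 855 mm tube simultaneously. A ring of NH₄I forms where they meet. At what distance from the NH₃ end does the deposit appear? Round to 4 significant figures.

626.4 mm

Distances travelled in equal time are proportional to diffusion rates, so d_NH₃/d_HI = √(M_HI/M_NH₃) = √(127.91/17.03) = 2.741.
With d_NH₃ + d_HI = 855 mm, d_HI = 855/(1 + 2.741) = 228.6 mm.
d_NH₃ = 855 − 228.6 = 626.4 mm.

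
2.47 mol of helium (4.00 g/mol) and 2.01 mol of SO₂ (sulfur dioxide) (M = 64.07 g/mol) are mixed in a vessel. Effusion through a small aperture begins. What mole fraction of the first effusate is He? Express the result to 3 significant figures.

0.831

Each component's effusion rate ∝ (its partial pressure)·(1/√M) ∝ n_i/√M_i.
x_He(eff) = (n_He/√M_He) / (n_He/√M_He + n_SO₂/√M_SO₂)
= (2.47/√4.00) / (2.47/√4.00 + 2.01/√64.07) = 1.235/(1.235 + 0.2511) = 0.831.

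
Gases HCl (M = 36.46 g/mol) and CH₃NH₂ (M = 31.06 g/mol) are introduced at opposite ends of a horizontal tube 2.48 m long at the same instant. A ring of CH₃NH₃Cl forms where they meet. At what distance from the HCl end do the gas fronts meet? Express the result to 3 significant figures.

1.19 m

The fronts meet when d_HCl + d_CH₃NH₂ = L with d_HCl/d_CH₃NH₂ = √(M_CH₃NH₂/M_HCl) (Graham's law). Here √(M_CH₃NH₂/M_HCl) = √(31.06/36.46) = 0.9230.
With d_HCl + d_CH₃NH₂ = 2.48 m, d_CH₃NH₂ = 2.48/(1 + 0.9230) = 1.290 m.
d_HCl = 2.48 − 1.290 = 1.19 m.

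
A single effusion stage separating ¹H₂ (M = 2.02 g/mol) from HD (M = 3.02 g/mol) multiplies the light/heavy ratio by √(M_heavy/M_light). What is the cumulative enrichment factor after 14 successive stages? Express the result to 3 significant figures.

16.7

Overall factor = α^14 with α = √(3.02/2.02), i.e. (3.02/2.02)^(14/2).
= 1.49505^7 = 16.7.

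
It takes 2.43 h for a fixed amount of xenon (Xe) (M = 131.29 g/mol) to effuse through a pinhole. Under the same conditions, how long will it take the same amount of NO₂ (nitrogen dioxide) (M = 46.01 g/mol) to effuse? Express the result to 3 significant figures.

From Graham's law, t_NO₂/t_Xe = √(M_NO₂/M_Xe) = √(46.01/131.29) = √0.3504 = 0.5920.
So the time for NO₂ is 2.43 × 0.5920 = 1.44 h.

1.44 h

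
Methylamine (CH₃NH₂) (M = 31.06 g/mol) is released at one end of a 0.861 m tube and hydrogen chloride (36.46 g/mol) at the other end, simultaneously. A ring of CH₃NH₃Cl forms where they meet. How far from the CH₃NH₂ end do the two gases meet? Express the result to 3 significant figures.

0.448 m

Graham's law gives d_CH₃NH₂/d_HCl = rate_CH₃NH₂/rate_HCl = √(M_HCl/M_CH₃NH₂) = √(36.46/31.06) = 1.083.
With d_CH₃NH₂ + d_HCl = 0.861 m, d_HCl = 0.861/(1 + 1.083) = 0.4133 m.
d_CH₃NH₂ = 0.861 − 0.4133 = 0.448 m.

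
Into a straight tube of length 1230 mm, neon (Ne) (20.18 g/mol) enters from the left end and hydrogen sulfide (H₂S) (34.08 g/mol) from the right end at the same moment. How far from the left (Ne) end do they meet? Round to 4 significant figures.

Graham's law gives d_Ne/d_H₂S = rate_Ne/rate_H₂S = √(M_H₂S/M_Ne) = √(34.08/20.18) = 1.300.
With d_Ne + d_H₂S = 1230 mm, d_H₂S = 1230/(1 + 1.300) = 534.9 mm.
d_Ne = 1230 − 534.9 = 695.1 mm.

695.1 mm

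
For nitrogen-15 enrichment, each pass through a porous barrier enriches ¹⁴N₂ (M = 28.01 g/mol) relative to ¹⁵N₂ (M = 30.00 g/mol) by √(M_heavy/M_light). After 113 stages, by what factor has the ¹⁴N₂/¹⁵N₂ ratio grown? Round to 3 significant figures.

48.3

The single-stage factor is √(M_heavy/M_light), so 113 stages give [√(30.00/28.01)]^113 = (30.00/28.01)^(113/2).
= 1.07105^(113/2) = 48.3.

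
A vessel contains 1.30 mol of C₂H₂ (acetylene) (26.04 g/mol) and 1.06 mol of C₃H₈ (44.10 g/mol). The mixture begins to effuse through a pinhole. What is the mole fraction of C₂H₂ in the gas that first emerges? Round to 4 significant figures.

Each component's effusion rate ∝ (its partial pressure)·(1/√M) ∝ n_i/√M_i.
So x_C₂H₂ in the escaping gas = (n_C₂H₂/√M_C₂H₂) / Σ(n_i/√M_i)
= (1.30/√26.04) / (1.30/√26.04 + 1.06/√44.10) = 0.2548/(0.2548 + 0.1596) = 0.6148.

0.6148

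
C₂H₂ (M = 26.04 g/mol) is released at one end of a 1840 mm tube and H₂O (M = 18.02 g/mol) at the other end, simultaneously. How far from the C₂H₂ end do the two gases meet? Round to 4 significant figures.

In equal time, each gas travels a distance ∝ its rate ∝ 1/√M, so d_C₂H₂/d_H₂O = √(M_H₂O/M_C₂H₂) = √(18.02/26.04) = 0.8319.
With d_C₂H₂ + d_H₂O = 1840 mm, d_H₂O = 1840/(1 + 0.8319) = 1004 mm.
d_C₂H₂ = 1840 − 1004 = 835.6 mm.

835.6 mm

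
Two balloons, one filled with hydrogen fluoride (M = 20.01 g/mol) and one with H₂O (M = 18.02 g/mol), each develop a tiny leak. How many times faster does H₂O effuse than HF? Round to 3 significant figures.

Graham's law gives rate_H₂O/rate_HF = √(M_HF/M_H₂O) = √(20.01/18.02) = √1.110 = 1.05.

1.05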